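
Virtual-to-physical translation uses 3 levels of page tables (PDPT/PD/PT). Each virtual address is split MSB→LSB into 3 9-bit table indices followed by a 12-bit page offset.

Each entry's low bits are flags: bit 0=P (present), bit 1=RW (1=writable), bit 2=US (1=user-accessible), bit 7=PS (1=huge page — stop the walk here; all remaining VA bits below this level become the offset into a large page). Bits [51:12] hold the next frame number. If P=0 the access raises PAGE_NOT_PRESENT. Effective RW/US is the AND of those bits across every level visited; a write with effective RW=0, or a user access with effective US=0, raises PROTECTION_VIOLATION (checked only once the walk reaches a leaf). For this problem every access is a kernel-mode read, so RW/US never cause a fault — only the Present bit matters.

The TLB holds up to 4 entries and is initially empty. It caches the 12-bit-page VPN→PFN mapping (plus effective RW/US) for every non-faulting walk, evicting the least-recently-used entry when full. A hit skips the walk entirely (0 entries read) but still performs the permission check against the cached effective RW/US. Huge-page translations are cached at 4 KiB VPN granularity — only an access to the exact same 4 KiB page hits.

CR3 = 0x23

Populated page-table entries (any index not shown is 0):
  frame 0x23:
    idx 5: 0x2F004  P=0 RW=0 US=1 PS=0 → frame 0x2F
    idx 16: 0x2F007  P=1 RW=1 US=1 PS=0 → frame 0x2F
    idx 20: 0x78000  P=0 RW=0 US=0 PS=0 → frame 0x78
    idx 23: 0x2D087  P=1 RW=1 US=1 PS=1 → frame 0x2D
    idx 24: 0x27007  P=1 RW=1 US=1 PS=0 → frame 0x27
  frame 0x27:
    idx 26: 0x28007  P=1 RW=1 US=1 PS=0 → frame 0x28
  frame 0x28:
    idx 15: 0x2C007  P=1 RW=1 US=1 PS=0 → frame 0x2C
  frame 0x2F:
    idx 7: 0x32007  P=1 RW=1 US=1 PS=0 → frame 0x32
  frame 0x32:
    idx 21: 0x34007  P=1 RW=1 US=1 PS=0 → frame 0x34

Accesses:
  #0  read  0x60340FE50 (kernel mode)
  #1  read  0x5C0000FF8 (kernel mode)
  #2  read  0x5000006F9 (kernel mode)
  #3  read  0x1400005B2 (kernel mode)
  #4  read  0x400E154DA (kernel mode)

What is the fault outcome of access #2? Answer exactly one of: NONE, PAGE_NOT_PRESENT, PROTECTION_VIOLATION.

Walk each access:
#0 VA=0x60340FE50 (r,kernel):
  L0: frame=0x23 idx=24 entry=0x27007 [P=1 RW=1 US=1 PS=0]
  L1: frame=0x27 idx=26 entry=0x28007 [P=1 RW=1 US=1 PS=0]
  L2: frame=0x28 idx=15 entry=0x2C007 [P=1 RW=1 US=1 PS=0]
  → PA=0x2CE50  (3 entries read)
#1 VA=0x5C0000FF8 (r,kernel):
  L0: frame=0x23 idx=23 entry=0x2D087 [P=1 RW=1 US=1 PS=1]
  → PA=0x2DFF8 (huge @L0)  (1 entries read)
#2 VA=0x5000006F9 (r,kernel):
  L0: frame=0x23 idx=20 entry=0x78000 [P=0 RW=0 US=0 PS=0]
  → PAGE_NOT_PRESENT  (1 entries read)
#3 VA=0x1400005B2 (r,kernel):
  L0: frame=0x23 idx=5 entry=0x2F004 [P=0 RW=0 US=1 PS=0]
  → PAGE_NOT_PRESENT  (1 entries read)
#4 VA=0x400E154DA (r,kernel):
  L0: frame=0x23 idx=16 entry=0x2F007 [P=1 RW=1 US=1 PS=0]
  L1: frame=0x2F idx=7 entry=0x32007 [P=1 RW=1 US=1 PS=0]
  L2: frame=0x32 idx=21 entry=0x34007 [P=1 RW=1 US=1 PS=0]
  → PA=0x344DA  (3 entries read)

Access #2 fault: PAGE_NOT_PRESENT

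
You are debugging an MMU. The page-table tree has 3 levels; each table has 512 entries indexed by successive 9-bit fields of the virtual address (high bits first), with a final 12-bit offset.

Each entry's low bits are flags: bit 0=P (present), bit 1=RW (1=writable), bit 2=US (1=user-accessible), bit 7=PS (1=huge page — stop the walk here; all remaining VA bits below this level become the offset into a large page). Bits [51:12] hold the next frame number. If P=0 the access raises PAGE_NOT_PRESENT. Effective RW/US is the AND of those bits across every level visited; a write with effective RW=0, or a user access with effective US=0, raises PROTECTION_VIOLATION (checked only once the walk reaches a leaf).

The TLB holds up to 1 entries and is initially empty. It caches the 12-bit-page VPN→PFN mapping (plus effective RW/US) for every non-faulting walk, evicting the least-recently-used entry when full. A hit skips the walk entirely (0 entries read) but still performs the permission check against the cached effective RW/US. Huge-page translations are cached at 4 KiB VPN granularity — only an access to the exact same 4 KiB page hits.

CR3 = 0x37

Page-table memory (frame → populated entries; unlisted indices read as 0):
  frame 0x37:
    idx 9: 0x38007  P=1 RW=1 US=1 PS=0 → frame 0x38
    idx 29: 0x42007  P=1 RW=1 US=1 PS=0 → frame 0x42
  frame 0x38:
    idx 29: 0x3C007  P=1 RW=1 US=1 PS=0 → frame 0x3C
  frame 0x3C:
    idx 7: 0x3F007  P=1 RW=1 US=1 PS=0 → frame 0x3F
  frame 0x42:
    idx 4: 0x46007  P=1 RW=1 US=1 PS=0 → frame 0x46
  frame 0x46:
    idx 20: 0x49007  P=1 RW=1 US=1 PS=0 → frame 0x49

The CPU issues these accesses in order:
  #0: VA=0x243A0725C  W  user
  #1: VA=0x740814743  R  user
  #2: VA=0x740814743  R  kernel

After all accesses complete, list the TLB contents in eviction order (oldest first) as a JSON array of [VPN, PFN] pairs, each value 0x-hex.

Trace:
#0 VA=0x243A0725C (w,user):
  lvl0: tbl 0x37, slot 9 ⇒ 0x38007 (P1/RW1/US1/PS0)
  lvl1: tbl 0x38, slot 29 ⇒ 0x3C007 (P1/RW1/US1/PS0)
  lvl2: tbl 0x3C, slot 7 ⇒ 0x3F007 (P1/RW1/US1/PS0)
  ⇒ phys 0x3F25C  [3 reads]
#1 VA=0x740814743 (r,user):
  lvl0: tbl 0x37, slot 29 ⇒ 0x42007 (P1/RW1/US1/PS0)
  lvl1: tbl 0x42, slot 4 ⇒ 0x46007 (P1/RW1/US1/PS0)
  lvl2: tbl 0x46, slot 20 ⇒ 0x49007 (P1/RW1/US1/PS0)
  ⇒ phys 0x49743  [3 reads]
#2 VA=0x740814743 (r,kernel):
  TLB hit vpn=0x740814 → PA=0x49743

TLB: [["0x740814", "0x49"]]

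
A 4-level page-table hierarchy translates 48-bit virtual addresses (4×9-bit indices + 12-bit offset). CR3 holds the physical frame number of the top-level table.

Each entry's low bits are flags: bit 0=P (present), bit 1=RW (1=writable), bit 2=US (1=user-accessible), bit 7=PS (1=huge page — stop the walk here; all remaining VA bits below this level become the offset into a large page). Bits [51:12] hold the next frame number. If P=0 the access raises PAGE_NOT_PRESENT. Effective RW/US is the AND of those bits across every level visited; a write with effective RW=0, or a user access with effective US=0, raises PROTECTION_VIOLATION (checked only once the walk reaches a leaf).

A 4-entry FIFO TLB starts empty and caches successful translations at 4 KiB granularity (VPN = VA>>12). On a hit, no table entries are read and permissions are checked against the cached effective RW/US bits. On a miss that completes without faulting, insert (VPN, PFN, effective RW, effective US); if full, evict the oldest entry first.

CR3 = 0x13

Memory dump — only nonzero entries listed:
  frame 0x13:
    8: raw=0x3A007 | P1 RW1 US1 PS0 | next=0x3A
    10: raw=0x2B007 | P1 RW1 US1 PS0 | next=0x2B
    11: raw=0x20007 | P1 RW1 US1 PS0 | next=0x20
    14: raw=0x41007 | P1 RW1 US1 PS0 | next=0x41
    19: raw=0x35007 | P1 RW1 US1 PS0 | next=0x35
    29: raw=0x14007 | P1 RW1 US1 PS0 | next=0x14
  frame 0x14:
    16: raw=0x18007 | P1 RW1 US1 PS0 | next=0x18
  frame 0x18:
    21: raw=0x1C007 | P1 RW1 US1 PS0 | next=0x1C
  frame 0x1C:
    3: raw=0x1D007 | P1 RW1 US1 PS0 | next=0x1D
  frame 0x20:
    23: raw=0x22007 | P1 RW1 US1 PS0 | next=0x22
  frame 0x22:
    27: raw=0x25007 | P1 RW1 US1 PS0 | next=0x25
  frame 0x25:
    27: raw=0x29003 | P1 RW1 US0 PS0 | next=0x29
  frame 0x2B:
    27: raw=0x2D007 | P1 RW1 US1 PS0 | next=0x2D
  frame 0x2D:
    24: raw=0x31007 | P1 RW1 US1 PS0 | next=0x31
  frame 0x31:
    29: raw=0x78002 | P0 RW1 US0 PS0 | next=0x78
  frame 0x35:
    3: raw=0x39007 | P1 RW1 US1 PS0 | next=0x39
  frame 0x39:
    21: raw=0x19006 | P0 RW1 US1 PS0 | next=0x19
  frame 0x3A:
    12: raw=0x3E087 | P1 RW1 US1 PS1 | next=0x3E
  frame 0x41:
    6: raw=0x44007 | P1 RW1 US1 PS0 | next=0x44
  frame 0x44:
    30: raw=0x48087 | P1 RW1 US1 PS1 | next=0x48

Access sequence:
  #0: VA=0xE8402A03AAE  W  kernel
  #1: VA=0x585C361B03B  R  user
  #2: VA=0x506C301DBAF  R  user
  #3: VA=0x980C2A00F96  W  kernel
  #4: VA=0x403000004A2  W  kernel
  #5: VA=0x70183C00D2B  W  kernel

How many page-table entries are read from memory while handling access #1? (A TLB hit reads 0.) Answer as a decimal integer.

Per-access translation:
#0 VA=0xE8402A03AAE (w,kernel):
  lvl0: tbl 0x13, slot 29 ⇒ 0x14007 (P1/RW1/US1/PS0)
  lvl1: tbl 0x14, slot 16 ⇒ 0x18007 (P1/RW1/US1/PS0)
  lvl2: tbl 0x18, slot 21 ⇒ 0x1C007 (P1/RW1/US1/PS0)
  lvl3: tbl 0x1C, slot 3 ⇒ 0x1D007 (P1/RW1/US1/PS0)
  → PA=0x1DAAE  (4 entries read)
#1 VA=0x585C361B03B (r,user):
  lvl0: tbl 0x13, slot 11 ⇒ 0x20007 (P1/RW1/US1/PS0)
  lvl1: tbl 0x20, slot 23 ⇒ 0x22007 (P1/RW1/US1/PS0)
  lvl2: tbl 0x22, slot 27 ⇒ 0x25007 (P1/RW1/US1/PS0)
  lvl3: tbl 0x25, slot 27 ⇒ 0x29003 (P1/RW1/US0/PS0)
  ✗ PROTECTION_VIOLATION  [4 reads]
#2 VA=0x506C301DBAF (r,user):
  lvl0: tbl 0x13, slot 10 ⇒ 0x2B007 (P1/RW1/US1/PS0)
  lvl1: tbl 0x2B, slot 27 ⇒ 0x2D007 (P1/RW1/US1/PS0)
  lvl2: tbl 0x2D, slot 24 ⇒ 0x31007 (P1/RW1/US1/PS0)
  lvl3: tbl 0x31, slot 29 ⇒ 0x78002 (P0/RW1/US0/PS0)
  ✗ PAGE_NOT_PRESENT  [4 reads]
#3 VA=0x980C2A00F96 (w,kernel):
  lvl0: tbl 0x13, slot 19 ⇒ 0x35007 (P1/RW1/US1/PS0)
  lvl1: tbl 0x35, slot 3 ⇒ 0x39007 (P1/RW1/US1/PS0)
  lvl2: tbl 0x39, slot 21 ⇒ 0x19006 (P0/RW1/US1/PS0)
  ✗ PAGE_NOT_PRESENT  [3 reads]
#4 VA=0x403000004A2 (w,kernel):
  lvl0: tbl 0x13, slot 8 ⇒ 0x3A007 (P1/RW1/US1/PS0)
  lvl1: tbl 0x3A, slot 12 ⇒ 0x3E087 (P1/RW1/US1/PS1)
  → PA=0x3E4A2 (huge @L1)  (2 entries read)
#5 VA=0x70183C00D2B (w,kernel):
  lvl0: tbl 0x13, slot 14 ⇒ 0x41007 (P1/RW1/US1/PS0)
  lvl1: tbl 0x41, slot 6 ⇒ 0x44007 (P1/RW1/US1/PS0)
  lvl2: tbl 0x44, slot 30 ⇒ 0x48087 (P1/RW1/US1/PS1)
  → PA=0x48D2B (huge @L2)  (3 entries read)

Entries read for #1: 4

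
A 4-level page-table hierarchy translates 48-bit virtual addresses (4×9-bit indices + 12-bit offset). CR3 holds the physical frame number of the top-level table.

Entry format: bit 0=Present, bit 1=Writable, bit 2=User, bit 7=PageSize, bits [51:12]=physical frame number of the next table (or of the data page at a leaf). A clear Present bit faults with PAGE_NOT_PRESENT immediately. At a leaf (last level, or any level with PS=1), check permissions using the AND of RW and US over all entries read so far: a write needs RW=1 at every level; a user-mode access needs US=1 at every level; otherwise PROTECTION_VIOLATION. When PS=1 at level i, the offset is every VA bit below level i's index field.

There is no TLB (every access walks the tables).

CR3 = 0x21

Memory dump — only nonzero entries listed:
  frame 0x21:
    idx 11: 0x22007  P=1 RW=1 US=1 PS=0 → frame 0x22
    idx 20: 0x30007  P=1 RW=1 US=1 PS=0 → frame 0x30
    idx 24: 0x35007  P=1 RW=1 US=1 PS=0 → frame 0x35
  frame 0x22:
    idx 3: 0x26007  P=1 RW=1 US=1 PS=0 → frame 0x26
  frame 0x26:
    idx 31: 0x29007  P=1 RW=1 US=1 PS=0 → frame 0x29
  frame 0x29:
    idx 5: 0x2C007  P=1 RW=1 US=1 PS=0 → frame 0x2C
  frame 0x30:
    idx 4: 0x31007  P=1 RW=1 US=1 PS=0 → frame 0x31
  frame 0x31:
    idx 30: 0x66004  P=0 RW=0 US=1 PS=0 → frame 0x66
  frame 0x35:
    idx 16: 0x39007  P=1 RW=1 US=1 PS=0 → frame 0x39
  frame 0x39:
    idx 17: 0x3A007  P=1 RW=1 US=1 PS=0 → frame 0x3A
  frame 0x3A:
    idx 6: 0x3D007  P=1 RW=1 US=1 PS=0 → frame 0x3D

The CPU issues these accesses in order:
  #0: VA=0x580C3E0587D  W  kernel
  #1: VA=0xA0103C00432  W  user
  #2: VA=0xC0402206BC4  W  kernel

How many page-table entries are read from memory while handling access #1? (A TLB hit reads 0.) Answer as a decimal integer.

Per-access translation:
#0 VA=0x580C3E0587D (w,kernel):
  [0] read 0x21 idx=11: raw=0x22007 flags P=1 W=1 U=1 S=0
  [1] read 0x22 idx=3: raw=0x26007 flags P=1 W=1 U=1 S=0
  [2] read 0x26 idx=31: raw=0x29007 flags P=1 W=1 U=1 S=0
  [3] read 0x29 idx=5: raw=0x2C007 flags P=1 W=1 U=1 S=0
  → PA=0x2C87D  (4 entries read)
#1 VA=0xA0103C00432 (w,user):
  [0] read 0x21 idx=20: raw=0x30007 flags P=1 W=1 U=1 S=0
  [1] read 0x30 idx=4: raw=0x31007 flags P=1 W=1 U=1 S=0
  [2] read 0x31 idx=30: raw=0x66004 flags P=0 W=0 U=1 S=0
  → PAGE_NOT_PRESENT  (3 entries read)
#2 VA=0xC0402206BC4 (w,kernel):
  [0] read 0x21 idx=24: raw=0x35007 flags P=1 W=1 U=1 S=0
  [1] read 0x35 idx=16: raw=0x39007 flags P=1 W=1 U=1 S=0
  [2] read 0x39 idx=17: raw=0x3A007 flags P=1 W=1 U=1 S=0
  [3] read 0x3A idx=6: raw=0x3D007 flags P=1 W=1 U=1 S=0
  → PA=0x3DBC4  (4 entries read)

Entries read for #1: 3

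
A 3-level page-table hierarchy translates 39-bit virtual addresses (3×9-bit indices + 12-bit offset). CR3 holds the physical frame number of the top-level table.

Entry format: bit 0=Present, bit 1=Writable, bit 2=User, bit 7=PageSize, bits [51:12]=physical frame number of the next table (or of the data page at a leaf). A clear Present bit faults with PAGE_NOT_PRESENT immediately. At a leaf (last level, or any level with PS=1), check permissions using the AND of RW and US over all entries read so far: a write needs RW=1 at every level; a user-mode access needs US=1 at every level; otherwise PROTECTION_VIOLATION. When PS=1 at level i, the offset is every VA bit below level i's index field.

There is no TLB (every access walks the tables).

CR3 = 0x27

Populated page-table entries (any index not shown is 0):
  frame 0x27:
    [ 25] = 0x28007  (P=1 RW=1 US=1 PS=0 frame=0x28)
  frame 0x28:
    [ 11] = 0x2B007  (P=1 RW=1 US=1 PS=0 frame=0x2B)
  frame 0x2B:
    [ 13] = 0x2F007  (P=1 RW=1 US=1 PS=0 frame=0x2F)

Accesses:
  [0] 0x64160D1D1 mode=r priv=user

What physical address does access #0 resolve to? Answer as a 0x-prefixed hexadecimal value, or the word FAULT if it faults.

Walk each access:
#0 VA=0x64160D1D1 (r,user):
  lvl0: tbl 0x27, slot 25 ⇒ 0x28007 (P1/RW1/US1/PS0)
  lvl1: tbl 0x28, slot 11 ⇒ 0x2B007 (P1/RW1/US1/PS0)
  lvl2: tbl 0x2B, slot 13 ⇒ 0x2F007 (P1/RW1/US1/PS0)
  → PA=0x2F1D1  (3 entries read)

Access #0 PA: 0x2F1D1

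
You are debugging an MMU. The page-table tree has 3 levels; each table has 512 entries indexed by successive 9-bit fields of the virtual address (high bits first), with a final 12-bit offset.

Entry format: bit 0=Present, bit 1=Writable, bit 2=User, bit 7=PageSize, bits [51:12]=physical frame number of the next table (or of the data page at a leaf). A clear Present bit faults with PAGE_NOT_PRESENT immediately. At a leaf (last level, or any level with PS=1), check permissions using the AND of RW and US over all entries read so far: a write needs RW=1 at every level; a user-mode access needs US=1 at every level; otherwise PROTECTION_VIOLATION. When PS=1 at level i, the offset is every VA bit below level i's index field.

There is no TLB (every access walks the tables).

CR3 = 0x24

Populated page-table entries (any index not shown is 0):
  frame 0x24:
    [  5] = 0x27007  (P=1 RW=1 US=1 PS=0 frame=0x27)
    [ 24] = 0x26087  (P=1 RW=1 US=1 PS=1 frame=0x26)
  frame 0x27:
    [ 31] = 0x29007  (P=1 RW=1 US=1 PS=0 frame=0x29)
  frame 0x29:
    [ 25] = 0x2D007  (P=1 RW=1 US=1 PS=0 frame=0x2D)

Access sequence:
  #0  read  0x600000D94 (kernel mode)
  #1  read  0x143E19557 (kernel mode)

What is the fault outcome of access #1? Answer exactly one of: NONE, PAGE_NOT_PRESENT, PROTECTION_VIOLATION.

Per-access translation:
#0 VA=0x600000D94 (r,kernel):
  lvl0: tbl 0x24, slot 24 ⇒ 0x26087 (P1/RW1/US1/PS1)
  → PA=0x26D94 (huge @L0)  (1 entries read)
#1 VA=0x143E19557 (r,kernel):
  lvl0: tbl 0x24, slot 5 ⇒ 0x27007 (P1/RW1/US1/PS0)
  lvl1: tbl 0x27, slot 31 ⇒ 0x29007 (P1/RW1/US1/PS0)
  lvl2: tbl 0x29, slot 25 ⇒ 0x2D007 (P1/RW1/US1/PS0)
  → PA=0x2D557  (3 entries read)

Access #1 fault: NONE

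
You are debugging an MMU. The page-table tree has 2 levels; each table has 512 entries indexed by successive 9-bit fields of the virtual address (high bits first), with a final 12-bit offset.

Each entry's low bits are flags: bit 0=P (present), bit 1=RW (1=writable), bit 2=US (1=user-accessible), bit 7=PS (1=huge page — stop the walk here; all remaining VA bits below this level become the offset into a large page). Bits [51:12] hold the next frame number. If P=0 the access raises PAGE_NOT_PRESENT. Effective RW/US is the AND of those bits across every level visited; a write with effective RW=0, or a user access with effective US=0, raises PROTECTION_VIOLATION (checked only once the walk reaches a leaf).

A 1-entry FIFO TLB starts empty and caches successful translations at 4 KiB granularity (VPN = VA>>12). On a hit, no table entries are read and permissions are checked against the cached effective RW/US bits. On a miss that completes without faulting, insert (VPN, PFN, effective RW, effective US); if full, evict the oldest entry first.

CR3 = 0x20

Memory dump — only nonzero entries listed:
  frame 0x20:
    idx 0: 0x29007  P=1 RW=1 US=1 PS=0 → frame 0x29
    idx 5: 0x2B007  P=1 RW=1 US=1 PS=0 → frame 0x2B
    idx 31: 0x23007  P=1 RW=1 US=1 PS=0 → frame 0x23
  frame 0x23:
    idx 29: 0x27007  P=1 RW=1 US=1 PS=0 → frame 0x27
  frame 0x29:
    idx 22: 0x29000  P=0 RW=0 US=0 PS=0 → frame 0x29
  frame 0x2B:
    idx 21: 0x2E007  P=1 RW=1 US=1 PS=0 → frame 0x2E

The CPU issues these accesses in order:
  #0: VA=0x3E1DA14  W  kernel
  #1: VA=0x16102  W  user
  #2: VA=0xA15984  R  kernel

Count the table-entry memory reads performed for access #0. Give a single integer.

Per-access translation:
#0 VA=0x3E1DA14 (w,kernel):
  [0] read 0x20 idx=31: raw=0x23007 flags P=1 W=1 U=1 S=0
  [1] read 0x23 idx=29: raw=0x27007 flags P=1 W=1 U=1 S=0
  ⇒ phys 0x27A14  [2 reads]
#1 VA=0x16102 (w,user):
  [0] read 0x20 idx=0: raw=0x29007 flags P=1 W=1 U=1 S=0
  [1] read 0x29 idx=22: raw=0x29000 flags P=0 W=0 U=0 S=0
  → PAGE_NOT_PRESENT  (2 entries read)
#2 VA=0xA15984 (r,kernel):
  [0] read 0x20 idx=5: raw=0x2B007 flags P=1 W=1 U=1 S=0
  [1] read 0x2B idx=21: raw=0x2E007 flags P=1 W=1 U=1 S=0
  ⇒ phys 0x2E984  [2 reads]

Entries read for #0: 2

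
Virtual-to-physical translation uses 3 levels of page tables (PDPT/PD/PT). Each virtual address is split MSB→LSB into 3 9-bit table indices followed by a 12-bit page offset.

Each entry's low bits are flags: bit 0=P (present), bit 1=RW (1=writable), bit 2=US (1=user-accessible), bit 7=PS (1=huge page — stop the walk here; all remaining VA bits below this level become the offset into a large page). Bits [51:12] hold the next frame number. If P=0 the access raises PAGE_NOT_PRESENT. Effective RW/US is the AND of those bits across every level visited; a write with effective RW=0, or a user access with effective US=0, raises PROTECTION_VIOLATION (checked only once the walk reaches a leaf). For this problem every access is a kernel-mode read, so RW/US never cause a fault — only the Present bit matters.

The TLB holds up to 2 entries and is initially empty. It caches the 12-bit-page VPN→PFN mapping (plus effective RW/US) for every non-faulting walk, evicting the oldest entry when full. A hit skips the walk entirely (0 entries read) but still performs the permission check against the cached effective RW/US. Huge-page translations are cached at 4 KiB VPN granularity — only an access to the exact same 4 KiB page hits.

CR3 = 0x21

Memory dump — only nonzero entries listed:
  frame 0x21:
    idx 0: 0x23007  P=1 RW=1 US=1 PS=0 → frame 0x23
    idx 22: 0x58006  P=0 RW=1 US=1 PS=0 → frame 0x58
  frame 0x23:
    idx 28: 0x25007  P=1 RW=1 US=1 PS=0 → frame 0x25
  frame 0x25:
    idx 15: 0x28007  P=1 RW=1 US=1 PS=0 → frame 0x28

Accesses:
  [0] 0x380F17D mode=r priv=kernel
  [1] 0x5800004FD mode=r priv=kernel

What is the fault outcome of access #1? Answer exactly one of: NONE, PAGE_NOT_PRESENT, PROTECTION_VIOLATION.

Trace:
#0 VA=0x380F17D (r,kernel):
  [0] read 0x21 idx=0: raw=0x23007 flags P=1 W=1 U=1 S=0
  [1] read 0x23 idx=28: raw=0x25007 flags P=1 W=1 U=1 S=0
  [2] read 0x25 idx=15: raw=0x28007 flags P=1 W=1 U=1 S=0
  ✓ 0x2817D  — 3 lookups
#1 VA=0x5800004FD (r,kernel):
  [0] read 0x21 idx=22: raw=0x58006 flags P=0 W=1 U=1 S=0
  → PAGE_NOT_PRESENT  (1 entries read)

Access #1 fault: PAGE_NOT_PRESENT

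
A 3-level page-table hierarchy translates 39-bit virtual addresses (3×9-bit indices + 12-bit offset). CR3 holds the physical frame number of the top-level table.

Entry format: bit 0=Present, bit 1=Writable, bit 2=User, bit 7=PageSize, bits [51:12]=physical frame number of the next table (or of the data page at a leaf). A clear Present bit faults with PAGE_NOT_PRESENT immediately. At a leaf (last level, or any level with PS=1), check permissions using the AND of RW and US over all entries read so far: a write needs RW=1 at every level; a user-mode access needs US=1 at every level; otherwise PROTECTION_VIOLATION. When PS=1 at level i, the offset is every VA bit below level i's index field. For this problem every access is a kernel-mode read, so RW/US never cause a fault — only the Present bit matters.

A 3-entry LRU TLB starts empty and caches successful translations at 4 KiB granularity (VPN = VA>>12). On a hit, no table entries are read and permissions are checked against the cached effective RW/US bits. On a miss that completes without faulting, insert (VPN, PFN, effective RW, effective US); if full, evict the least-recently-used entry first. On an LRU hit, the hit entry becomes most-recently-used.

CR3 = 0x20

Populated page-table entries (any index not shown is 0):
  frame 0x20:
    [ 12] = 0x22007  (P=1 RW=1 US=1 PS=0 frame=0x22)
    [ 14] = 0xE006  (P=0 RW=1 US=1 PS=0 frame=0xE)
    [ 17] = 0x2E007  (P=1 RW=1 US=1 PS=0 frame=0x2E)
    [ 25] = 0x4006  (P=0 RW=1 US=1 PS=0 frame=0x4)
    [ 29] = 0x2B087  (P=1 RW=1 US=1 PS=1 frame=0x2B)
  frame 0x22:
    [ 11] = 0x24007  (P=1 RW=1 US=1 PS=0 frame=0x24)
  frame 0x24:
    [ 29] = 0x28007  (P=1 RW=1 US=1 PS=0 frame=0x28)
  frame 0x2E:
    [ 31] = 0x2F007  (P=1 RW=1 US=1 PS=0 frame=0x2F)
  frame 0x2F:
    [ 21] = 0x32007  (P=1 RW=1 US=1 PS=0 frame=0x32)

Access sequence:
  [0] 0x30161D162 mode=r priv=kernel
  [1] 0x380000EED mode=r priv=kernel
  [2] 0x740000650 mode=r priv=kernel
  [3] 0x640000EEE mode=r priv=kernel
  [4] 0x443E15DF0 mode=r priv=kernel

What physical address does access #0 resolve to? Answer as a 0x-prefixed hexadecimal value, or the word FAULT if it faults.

Walk each access:
#0 VA=0x30161D162 (r,kernel):
  [0] read 0x20 idx=12: raw=0x22007 flags P=1 W=1 U=1 S=0
  [1] read 0x22 idx=11: raw=0x24007 flags P=1 W=1 U=1 S=0
  [2] read 0x24 idx=29: raw=0x28007 flags P=1 W=1 U=1 S=0
  ✓ 0x28162  — 3 lookups
#1 VA=0x380000EED (r,kernel):
  [0] read 0x20 idx=14: raw=0xE006 flags P=0 W=1 U=1 S=0
  ✗ PAGE_NOT_PRESENT  [1 reads]
#2 VA=0x740000650 (r,kernel):
  [0] read 0x20 idx=29: raw=0x2B087 flags P=1 W=1 U=1 S=1
  ✓ 0x2B650 (huge @L0)  — 1 lookups
#3 VA=0x640000EEE (r,kernel):
  [0] read 0x20 idx=25: raw=0x4006 flags P=0 W=1 U=1 S=0
  ✗ PAGE_NOT_PRESENT  [1 reads]
#4 VA=0x443E15DF0 (r,kernel):
  [0] read 0x20 idx=17: raw=0x2E007 flags P=1 W=1 U=1 S=0
  [1] read 0x2E idx=31: raw=0x2F007 flags P=1 W=1 U=1 S=0
  [2] read 0x2F idx=21: raw=0x32007 flags P=1 W=1 U=1 S=0
  ✓ 0x32DF0  — 3 lookups

Access #0 PA: 0x28162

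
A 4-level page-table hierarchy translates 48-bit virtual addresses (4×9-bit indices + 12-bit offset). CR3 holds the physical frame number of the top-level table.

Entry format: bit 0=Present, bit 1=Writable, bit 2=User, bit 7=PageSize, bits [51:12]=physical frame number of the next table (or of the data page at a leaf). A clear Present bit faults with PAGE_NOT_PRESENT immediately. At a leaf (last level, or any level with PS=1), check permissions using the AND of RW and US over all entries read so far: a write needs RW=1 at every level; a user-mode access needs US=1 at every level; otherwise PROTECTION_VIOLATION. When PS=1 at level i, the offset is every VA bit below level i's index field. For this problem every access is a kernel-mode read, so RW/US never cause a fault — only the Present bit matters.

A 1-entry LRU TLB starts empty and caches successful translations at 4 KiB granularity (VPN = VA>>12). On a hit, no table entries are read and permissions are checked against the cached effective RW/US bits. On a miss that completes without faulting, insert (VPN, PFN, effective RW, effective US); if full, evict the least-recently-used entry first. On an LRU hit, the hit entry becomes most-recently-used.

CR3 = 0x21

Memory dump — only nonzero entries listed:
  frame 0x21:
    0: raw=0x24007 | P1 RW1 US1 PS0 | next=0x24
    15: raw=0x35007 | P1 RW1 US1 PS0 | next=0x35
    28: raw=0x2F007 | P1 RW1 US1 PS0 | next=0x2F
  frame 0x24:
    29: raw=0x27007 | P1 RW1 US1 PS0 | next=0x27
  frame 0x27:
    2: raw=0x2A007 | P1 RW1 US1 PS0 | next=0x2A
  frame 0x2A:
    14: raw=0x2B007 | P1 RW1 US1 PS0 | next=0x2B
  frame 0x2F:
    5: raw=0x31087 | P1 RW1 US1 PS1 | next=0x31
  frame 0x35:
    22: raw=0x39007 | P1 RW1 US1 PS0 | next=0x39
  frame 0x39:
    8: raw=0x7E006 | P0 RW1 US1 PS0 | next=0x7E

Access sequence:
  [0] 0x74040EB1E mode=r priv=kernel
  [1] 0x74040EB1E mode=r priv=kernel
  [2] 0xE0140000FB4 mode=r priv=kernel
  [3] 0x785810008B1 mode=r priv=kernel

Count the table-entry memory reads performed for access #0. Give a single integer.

Trace:
#0 VA=0x74040EB1E (r,kernel):
  [0] read 0x21 idx=0: raw=0x24007 flags P=1 W=1 U=1 S=0
  [1] read 0x24 idx=29: raw=0x27007 flags P=1 W=1 U=1 S=0
  [2] read 0x27 idx=2: raw=0x2A007 flags P=1 W=1 U=1 S=0
  [3] read 0x2A idx=14: raw=0x2B007 flags P=1 W=1 U=1 S=0
  ⇒ phys 0x2BB1E  [4 reads]
#1 VA=0x74040EB1E (r,kernel):
  TLB hit vpn=0x74040E → PA=0x2BB1E
#2 VA=0xE0140000FB4 (r,kernel):
  [0] read 0x21 idx=28: raw=0x2F007 flags P=1 W=1 U=1 S=0
  [1] read 0x2F idx=5: raw=0x31087 flags P=1 W=1 U=1 S=1
  ⇒ phys 0x31FB4 (huge @L1)  [2 reads]
#3 VA=0x785810008B1 (r,kernel):
  [0] read 0x21 idx=15: raw=0x35007 flags P=1 W=1 U=1 S=0
  [1] read 0x35 idx=22: raw=0x39007 flags P=1 W=1 U=1 S=0
  [2] read 0x39 idx=8: raw=0x7E006 flags P=0 W=1 U=1 S=0
  ⇒ fault: PAGE_NOT_PRESENT  — 3 lookups

Entries read for #0: 4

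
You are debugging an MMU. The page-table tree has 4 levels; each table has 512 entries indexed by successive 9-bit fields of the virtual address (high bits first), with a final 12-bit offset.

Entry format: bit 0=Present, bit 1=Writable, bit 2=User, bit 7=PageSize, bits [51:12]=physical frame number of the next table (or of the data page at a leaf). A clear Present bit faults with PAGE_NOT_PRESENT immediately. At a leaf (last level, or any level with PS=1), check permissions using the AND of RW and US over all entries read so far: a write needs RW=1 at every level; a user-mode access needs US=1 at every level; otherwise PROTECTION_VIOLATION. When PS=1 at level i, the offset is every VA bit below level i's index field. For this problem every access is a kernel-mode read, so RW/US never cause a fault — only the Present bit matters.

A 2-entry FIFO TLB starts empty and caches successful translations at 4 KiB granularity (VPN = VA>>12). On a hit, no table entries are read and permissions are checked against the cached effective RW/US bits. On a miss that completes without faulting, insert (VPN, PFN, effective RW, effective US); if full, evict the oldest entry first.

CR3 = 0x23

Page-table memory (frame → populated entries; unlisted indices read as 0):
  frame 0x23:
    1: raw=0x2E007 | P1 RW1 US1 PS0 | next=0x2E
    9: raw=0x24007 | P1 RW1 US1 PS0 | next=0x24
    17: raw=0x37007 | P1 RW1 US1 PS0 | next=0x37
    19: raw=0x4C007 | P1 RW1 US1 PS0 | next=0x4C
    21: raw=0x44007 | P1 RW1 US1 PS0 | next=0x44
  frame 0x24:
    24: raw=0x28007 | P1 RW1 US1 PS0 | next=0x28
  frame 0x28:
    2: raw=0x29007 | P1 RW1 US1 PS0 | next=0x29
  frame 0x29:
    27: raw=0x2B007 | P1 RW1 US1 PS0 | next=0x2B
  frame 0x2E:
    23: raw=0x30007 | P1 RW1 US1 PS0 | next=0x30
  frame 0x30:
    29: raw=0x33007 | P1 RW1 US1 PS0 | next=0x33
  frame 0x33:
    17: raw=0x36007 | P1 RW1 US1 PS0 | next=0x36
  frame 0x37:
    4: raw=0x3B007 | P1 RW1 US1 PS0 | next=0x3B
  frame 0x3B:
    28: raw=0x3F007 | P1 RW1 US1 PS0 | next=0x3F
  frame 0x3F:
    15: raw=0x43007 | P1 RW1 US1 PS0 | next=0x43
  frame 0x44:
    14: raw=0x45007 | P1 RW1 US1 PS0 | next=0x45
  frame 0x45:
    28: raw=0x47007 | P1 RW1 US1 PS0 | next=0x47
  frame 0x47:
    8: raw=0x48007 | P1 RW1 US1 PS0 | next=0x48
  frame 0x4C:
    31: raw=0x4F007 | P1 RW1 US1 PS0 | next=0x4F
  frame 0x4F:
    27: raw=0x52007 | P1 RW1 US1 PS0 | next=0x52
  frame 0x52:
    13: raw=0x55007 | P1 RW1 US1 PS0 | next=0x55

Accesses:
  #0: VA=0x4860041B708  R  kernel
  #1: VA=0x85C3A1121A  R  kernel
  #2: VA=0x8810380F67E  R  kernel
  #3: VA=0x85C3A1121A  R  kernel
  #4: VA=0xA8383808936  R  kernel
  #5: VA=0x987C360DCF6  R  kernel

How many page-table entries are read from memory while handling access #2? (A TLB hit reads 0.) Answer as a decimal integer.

Trace:
#0 VA=0x4860041B708 (r,kernel):
  lvl0: tbl 0x23, slot 9 ⇒ 0x24007 (P1/RW1/US1/PS0)
  lvl1: tbl 0x24, slot 24 ⇒ 0x28007 (P1/RW1/US1/PS0)
  lvl2: tbl 0x28, slot 2 ⇒ 0x29007 (P1/RW1/US1/PS0)
  lvl3: tbl 0x29, slot 27 ⇒ 0x2B007 (P1/RW1/US1/PS0)
  → PA=0x2B708  (4 entries read)
#1 VA=0x85C3A1121A (r,kernel):
  lvl0: tbl 0x23, slot 1 ⇒ 0x2E007 (P1/RW1/US1/PS0)
  lvl1: tbl 0x2E, slot 23 ⇒ 0x30007 (P1/RW1/US1/PS0)
  lvl2: tbl 0x30, slot 29 ⇒ 0x33007 (P1/RW1/US1/PS0)
  lvl3: tbl 0x33, slot 17 ⇒ 0x36007 (P1/RW1/US1/PS0)
  → PA=0x3621A  (4 entries read)
#2 VA=0x8810380F67E (r,kernel):
  lvl0: tbl 0x23, slot 17 ⇒ 0x37007 (P1/RW1/US1/PS0)
  lvl1: tbl 0x37, slot 4 ⇒ 0x3B007 (P1/RW1/US1/PS0)
  lvl2: tbl 0x3B, slot 28 ⇒ 0x3F007 (P1/RW1/US1/PS0)
  lvl3: tbl 0x3F, slot 15 ⇒ 0x43007 (P1/RW1/US1/PS0)
  → PA=0x4367E  (4 entries read)
#3 VA=0x85C3A1121A (r,kernel):
  TLB hit vpn=0x85C3A11 → PA=0x3621A
#4 VA=0xA8383808936 (r,kernel):
  lvl0: tbl 0x23, slot 21 ⇒ 0x44007 (P1/RW1/US1/PS0)
  lvl1: tbl 0x44, slot 14 ⇒ 0x45007 (P1/RW1/US1/PS0)
  lvl2: tbl 0x45, slot 28 ⇒ 0x47007 (P1/RW1/US1/PS0)
  lvl3: tbl 0x47, slot 8 ⇒ 0x48007 (P1/RW1/US1/PS0)
  → PA=0x48936  (4 entries read)
#5 VA=0x987C360DCF6 (r,kernel):
  lvl0: tbl 0x23, slot 19 ⇒ 0x4C007 (P1/RW1/US1/PS0)
  lvl1: tbl 0x4C, slot 31 ⇒ 0x4F007 (P1/RW1/US1/PS0)
  lvl2: tbl 0x4F, slot 27 ⇒ 0x52007 (P1/RW1/US1/PS0)
  lvl3: tbl 0x52, slot 13 ⇒ 0x55007 (P1/RW1/US1/PS0)
  → PA=0x55CF6  (4 entries read)

Entries read for #2: 4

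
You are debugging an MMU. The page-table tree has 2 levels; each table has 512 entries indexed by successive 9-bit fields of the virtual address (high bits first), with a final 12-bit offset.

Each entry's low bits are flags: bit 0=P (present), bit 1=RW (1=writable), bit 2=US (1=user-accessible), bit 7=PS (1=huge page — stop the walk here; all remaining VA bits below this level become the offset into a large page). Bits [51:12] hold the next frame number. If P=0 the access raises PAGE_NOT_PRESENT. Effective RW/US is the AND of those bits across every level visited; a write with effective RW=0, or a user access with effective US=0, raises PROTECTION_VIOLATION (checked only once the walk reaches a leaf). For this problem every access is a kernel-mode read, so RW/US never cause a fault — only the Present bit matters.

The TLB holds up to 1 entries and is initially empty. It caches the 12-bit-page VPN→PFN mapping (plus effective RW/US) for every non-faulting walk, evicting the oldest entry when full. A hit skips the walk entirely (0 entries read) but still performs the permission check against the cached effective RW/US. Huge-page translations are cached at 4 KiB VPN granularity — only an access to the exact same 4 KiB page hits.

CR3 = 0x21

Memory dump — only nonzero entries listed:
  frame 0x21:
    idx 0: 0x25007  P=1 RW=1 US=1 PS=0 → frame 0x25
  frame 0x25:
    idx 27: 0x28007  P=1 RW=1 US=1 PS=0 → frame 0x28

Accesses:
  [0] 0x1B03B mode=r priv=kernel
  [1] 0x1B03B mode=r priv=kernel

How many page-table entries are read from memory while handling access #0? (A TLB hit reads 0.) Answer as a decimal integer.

Trace:
#0 VA=0x1B03B (r,kernel):
  lvl0: tbl 0x21, slot 0 ⇒ 0x25007 (P1/RW1/US1/PS0)
  lvl1: tbl 0x25, slot 27 ⇒ 0x28007 (P1/RW1/US1/PS0)
  ✓ 0x2803B  — 2 lookups
#1 VA=0x1B03B (r,kernel):
  TLB hit vpn=0x1B → PA=0x2803B

Entries read for #0: 2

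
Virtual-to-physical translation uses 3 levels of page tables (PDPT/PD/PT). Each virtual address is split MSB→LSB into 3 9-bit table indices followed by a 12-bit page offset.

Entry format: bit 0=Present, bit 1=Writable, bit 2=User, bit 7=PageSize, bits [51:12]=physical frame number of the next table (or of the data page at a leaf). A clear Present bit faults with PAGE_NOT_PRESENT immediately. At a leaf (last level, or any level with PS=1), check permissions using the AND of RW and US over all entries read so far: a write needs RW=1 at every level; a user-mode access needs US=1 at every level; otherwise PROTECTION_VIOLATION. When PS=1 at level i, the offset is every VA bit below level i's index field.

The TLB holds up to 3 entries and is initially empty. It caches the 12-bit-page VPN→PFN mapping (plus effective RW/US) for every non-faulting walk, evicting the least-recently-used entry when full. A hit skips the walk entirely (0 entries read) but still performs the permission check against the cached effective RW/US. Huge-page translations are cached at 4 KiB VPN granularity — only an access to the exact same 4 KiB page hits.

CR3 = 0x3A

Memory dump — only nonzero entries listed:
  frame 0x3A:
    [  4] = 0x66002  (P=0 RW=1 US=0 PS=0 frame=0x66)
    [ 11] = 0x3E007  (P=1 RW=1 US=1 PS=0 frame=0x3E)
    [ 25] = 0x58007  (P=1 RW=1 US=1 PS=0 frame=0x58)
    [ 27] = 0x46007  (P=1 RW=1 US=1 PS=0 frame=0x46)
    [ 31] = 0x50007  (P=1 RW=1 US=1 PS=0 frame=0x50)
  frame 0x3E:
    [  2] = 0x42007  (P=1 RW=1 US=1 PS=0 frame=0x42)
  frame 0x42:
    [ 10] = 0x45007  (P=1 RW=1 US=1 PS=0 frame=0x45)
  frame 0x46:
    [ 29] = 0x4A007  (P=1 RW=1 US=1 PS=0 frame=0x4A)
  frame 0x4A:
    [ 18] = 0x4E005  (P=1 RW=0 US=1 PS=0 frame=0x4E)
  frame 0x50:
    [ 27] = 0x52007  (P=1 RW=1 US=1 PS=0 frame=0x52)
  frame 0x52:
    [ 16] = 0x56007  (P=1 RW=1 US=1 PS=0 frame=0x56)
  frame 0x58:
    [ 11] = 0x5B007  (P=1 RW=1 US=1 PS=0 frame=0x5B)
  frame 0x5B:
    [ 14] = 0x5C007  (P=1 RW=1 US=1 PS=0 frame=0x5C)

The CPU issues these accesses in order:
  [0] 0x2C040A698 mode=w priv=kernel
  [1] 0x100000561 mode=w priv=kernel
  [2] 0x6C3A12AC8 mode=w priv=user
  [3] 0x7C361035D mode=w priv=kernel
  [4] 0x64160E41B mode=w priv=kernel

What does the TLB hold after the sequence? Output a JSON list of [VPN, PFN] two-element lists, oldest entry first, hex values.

Trace:
#0 VA=0x2C040A698 (w,kernel):
  lvl0: tbl 0x3A, slot 11 ⇒ 0x3E007 (P1/RW1/US1/PS0)
  lvl1: tbl 0x3E, slot 2 ⇒ 0x42007 (P1/RW1/US1/PS0)
  lvl2: tbl 0x42, slot 10 ⇒ 0x45007 (P1/RW1/US1/PS0)
  ✓ 0x45698  — 3 lookups
#1 VA=0x100000561 (w,kernel):
  lvl0: tbl 0x3A, slot 4 ⇒ 0x66002 (P0/RW1/US0/PS0)
  ⇒ fault: PAGE_NOT_PRESENT  — 1 lookups
#2 VA=0x6C3A12AC8 (w,user):
  lvl0: tbl 0x3A, slot 27 ⇒ 0x46007 (P1/RW1/US1/PS0)
  lvl1: tbl 0x46, slot 29 ⇒ 0x4A007 (P1/RW1/US1/PS0)
  lvl2: tbl 0x4A, slot 18 ⇒ 0x4E005 (P1/RW0/US1/PS0)
  ⇒ fault: PROTECTION_VIOLATION  — 3 lookups
#3 VA=0x7C361035D (w,kernel):
  lvl0: tbl 0x3A, slot 31 ⇒ 0x50007 (P1/RW1/US1/PS0)
  lvl1: tbl 0x50, slot 27 ⇒ 0x52007 (P1/RW1/US1/PS0)
  lvl2: tbl 0x52, slot 16 ⇒ 0x56007 (P1/RW1/US1/PS0)
  ✓ 0x5635D  — 3 lookups
#4 VA=0x64160E41B (w,kernel):
  lvl0: tbl 0x3A, slot 25 ⇒ 0x58007 (P1/RW1/US1/PS0)
  lvl1: tbl 0x58, slot 11 ⇒ 0x5B007 (P1/RW1/US1/PS0)
  lvl2: tbl 0x5B, slot 14 ⇒ 0x5C007 (P1/RW1/US1/PS0)
  ✓ 0x5C41B  — 3 lookups

TLB: [["0x2C040A", "0x45"], ["0x7C3610", "0x56"], ["0x64160E", "0x5C"]]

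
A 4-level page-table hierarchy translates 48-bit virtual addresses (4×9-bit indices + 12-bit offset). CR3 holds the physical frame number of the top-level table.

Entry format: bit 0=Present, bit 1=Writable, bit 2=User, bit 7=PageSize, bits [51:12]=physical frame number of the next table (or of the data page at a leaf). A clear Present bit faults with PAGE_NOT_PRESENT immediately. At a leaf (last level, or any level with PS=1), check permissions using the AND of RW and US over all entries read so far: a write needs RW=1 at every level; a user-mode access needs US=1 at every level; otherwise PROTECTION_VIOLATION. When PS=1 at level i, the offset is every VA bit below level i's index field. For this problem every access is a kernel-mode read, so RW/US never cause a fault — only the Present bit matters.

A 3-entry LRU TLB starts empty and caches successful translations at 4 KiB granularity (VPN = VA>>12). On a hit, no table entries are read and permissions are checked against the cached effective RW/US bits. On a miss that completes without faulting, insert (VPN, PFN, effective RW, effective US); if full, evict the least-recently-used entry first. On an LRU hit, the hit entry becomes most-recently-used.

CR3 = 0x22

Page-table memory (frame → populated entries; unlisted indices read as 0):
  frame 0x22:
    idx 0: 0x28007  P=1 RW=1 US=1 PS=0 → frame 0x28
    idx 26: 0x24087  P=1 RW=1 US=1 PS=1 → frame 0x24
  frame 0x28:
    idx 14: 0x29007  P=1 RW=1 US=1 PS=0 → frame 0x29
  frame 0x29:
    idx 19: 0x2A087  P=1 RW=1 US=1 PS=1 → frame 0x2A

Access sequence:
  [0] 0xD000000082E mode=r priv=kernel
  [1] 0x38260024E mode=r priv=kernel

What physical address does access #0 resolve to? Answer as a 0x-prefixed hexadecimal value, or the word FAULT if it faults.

Trace:
#0 VA=0xD000000082E (r,kernel):
  L0: frame=0x22 idx=26 entry=0x24087 [P=1 RW=1 US=1 PS=1]
  → PA=0x2482E (huge @L0)  (1 entries read)
#1 VA=0x38260024E (r,kernel):
  L0: frame=0x22 idx=0 entry=0x28007 [P=1 RW=1 US=1 PS=0]
  L1: frame=0x28 idx=14 entry=0x29007 [P=1 RW=1 US=1 PS=0]
  L2: frame=0x29 idx=19 entry=0x2A087 [P=1 RW=1 US=1 PS=1]
  → PA=0x2A24E (huge @L2)  (3 entries read)

Access #0 PA: 0x2482E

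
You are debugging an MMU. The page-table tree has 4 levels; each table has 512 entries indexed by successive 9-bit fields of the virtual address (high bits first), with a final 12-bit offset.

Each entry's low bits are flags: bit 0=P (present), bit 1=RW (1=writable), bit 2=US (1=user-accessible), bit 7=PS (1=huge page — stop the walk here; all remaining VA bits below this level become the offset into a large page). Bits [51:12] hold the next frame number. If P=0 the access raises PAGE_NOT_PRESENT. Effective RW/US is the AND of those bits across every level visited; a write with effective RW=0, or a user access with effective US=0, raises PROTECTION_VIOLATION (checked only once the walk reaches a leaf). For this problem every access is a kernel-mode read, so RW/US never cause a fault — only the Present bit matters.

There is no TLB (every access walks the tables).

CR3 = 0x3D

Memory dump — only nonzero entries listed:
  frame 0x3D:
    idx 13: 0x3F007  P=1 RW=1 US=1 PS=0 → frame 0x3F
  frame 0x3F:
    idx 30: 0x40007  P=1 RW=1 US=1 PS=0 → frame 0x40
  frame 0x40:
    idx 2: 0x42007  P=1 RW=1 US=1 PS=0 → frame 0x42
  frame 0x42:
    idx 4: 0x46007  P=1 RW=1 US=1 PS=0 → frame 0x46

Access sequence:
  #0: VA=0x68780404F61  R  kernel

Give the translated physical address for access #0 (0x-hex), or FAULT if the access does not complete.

Trace:
#0 VA=0x68780404F61 (r,kernel):
  L0 @0x3D[13] → 0x3F007  P=1,RW=1,US=1,PS=0
  L1 @0x3F[30] → 0x40007  P=1,RW=1,US=1,PS=0
  L2 @0x40[2] → 0x42007  P=1,RW=1,US=1,PS=0
  L3 @0x42[4] → 0x46007  P=1,RW=1,US=1,PS=0
  ✓ 0x46F61  — 4 lookups

Access #0 PA: 0x46F61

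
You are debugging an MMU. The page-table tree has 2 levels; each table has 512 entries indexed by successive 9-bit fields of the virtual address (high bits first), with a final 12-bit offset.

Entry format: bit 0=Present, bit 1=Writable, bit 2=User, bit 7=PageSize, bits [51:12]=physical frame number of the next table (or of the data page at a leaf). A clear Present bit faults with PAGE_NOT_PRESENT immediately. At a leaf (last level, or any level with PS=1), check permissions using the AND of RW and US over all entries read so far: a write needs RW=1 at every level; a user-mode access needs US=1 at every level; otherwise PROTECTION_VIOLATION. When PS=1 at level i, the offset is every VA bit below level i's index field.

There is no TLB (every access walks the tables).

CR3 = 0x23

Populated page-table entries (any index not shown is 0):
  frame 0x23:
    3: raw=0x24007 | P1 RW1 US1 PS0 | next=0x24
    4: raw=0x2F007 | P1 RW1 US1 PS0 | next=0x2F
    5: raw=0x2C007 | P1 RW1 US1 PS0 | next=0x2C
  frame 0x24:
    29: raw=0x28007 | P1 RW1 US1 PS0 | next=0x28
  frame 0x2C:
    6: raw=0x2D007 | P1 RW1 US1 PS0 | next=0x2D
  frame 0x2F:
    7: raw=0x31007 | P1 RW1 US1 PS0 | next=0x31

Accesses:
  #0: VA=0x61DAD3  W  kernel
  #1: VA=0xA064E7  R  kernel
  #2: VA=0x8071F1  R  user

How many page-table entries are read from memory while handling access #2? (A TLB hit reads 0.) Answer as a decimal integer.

Walk each access:
#0 VA=0x61DAD3 (w,kernel):
  L0 @0x23[3] → 0x24007  P=1,RW=1,US=1,PS=0
  L1 @0x24[29] → 0x28007  P=1,RW=1,US=1,PS=0
  ⇒ phys 0x28AD3  [2 reads]
#1 VA=0xA064E7 (r,kernel):
  L0 @0x23[5] → 0x2C007  P=1,RW=1,US=1,PS=0
  L1 @0x2C[6] → 0x2D007  P=1,RW=1,US=1,PS=0
  ⇒ phys 0x2D4E7  [2 reads]
#2 VA=0x8071F1 (r,user):
  L0 @0x23[4] → 0x2F007  P=1,RW=1,US=1,PS=0
  L1 @0x2F[7] → 0x31007  P=1,RW=1,US=1,PS=0
  ⇒ phys 0x311F1  [2 reads]

Entries read for #2: 2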